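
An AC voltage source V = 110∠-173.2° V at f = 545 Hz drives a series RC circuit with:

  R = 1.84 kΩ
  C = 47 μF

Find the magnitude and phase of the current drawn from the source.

Step 1 — Angular frequency: ω = 2π·f = 2π·545 = 3424 rad/s.
Step 2 — Component impedances:
  R: Z = R = 1840 Ω
  C: Z = 1/(jωC) = -j/(ω·C) = 0 - j6.213 Ω
Step 3 — Series combination: Z_total = R + C = 1840 - j6.213 Ω = 1840∠-0.2° Ω.
Step 4 — Source phasor: V = 110∠-173.2° V = -109.2 - j13.02 V.
Step 5 — Ohm's law: I = V / Z_total = (-109.2 - j13.02) / (1840 - j6.213) = -0.05934 - j0.007279 A.
Step 6 — Convert to polar: |I| = 0.05978 A, ∠I = -173.0°.

I = 0.05978∠-173.0° A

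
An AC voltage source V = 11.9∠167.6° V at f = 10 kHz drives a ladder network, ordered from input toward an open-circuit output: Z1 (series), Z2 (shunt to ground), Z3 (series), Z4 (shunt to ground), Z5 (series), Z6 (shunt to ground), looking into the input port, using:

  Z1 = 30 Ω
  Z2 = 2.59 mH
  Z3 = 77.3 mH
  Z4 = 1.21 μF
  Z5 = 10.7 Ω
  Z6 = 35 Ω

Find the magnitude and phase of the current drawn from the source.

Step 1 — Angular frequency: ω = 2π·f = 2π·1e+04 = 6.283e+04 rad/s.
Step 2 — Component impedances:
  Z1: Z = R = 30 Ω
  Z2: Z = jωL = j·6.283e+04·0.00259 = 0 + j162.7 Ω
  Z3: Z = jωL = j·6.283e+04·0.0773 = 0 + j4857 Ω
  Z4: Z = 1/(jωC) = -j/(ω·C) = 0 - j13.15 Ω
  Z5: Z = R = 10.7 Ω
  Z6: Z = R = 35 Ω
Step 3 — Ladder network (open output): work backward from the far end, alternating series and parallel combinations. Z_in = 30 + j157.4 Ω = 160.3∠79.2° Ω.
Step 4 — Source phasor: V = 11.9∠167.6° V = -11.62 + j2.555 V.
Step 5 — Ohm's law: I = V / Z_total = (-11.62 + j2.555) / (30 + j157.4) = 0.002087 + j0.07422 A.
Step 6 — Convert to polar: |I| = 0.07425 A, ∠I = 88.4°.

I = 0.07425∠88.4° A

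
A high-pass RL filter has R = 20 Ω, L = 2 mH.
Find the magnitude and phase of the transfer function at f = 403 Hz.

Step 1 — Angular frequency: ω = 2π·403 = 2532 rad/s.
Step 2 — Transfer function: H(jω) = jωL/(R + jωL).
Step 3 — Numerator jωL = j·5.064; denominator R + jωL = 20 + j5.064.
Step 4 — H = 0.06025 + j0.238.
Step 5 — Magnitude: |H| = 0.2455 (-12.2 dB); phase: φ = 75.8°.

|H| = 0.2455 (-12.2 dB), φ = 75.8°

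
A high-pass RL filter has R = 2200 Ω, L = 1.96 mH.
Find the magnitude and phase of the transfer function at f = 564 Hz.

Step 1 — Angular frequency: ω = 2π·564 = 3544 rad/s.
Step 2 — Transfer function: H(jω) = jωL/(R + jωL).
Step 3 — Numerator jωL = j·6.946; denominator R + jωL = 2200 + j6.946.
Step 4 — H = 9.967e-06 + j0.003157.
Step 5 — Magnitude: |H| = 0.003157 (-50.0 dB); phase: φ = 89.8°.

|H| = 0.003157 (-50.0 dB), φ = 89.8°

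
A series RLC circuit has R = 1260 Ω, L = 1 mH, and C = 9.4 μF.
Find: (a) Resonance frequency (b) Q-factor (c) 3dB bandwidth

Step 1 — Resonance: ω₀ = 1/√(LC) = 1/√(0.001·9.4e-06) = 1.031e+04 rad/s.
Step 2 — f₀ = ω₀/(2π) = 1642 Hz.
Step 3 — Series Q: Q = ω₀L/R = 1.031e+04·0.001/1260 = 0.008186.
Step 4 — Bandwidth: Δω = ω₀/Q = 1.26e+06 rad/s; BW = Δω/(2π) = 2.005e+05 Hz.

(a) f₀ = 1642 Hz  (b) Q = 0.008186  (c) BW = 2.005e+05 Hz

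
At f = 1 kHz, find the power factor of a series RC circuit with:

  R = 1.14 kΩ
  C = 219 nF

Step 1 — Angular frequency: ω = 2π·f = 2π·1000 = 6283 rad/s.
Step 2 — Component impedances:
  R: Z = R = 1140 Ω
  C: Z = 1/(jωC) = -j/(ω·C) = 0 - j726.7 Ω
Step 3 — Series combination: Z_total = R + C = 1140 - j726.7 Ω = 1352∠-32.5° Ω.
Step 4 — Power factor: PF = cos(φ) = Re(Z)/|Z| = 1140/1352 = 0.8432.
Step 5 — Type: Im(Z) = -726.7 ⇒ leading (phase φ = -32.5°).

PF = 0.8432 (leading, φ = -32.5°)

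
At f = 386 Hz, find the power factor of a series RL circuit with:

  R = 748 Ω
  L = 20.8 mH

Step 1 — Angular frequency: ω = 2π·f = 2π·386 = 2425 rad/s.
Step 2 — Component impedances:
  R: Z = R = 748 Ω
  L: Z = jωL = j·2425·0.0208 = 0 + j50.45 Ω
Step 3 — Series combination: Z_total = R + L = 748 + j50.45 Ω = 749.7∠3.9° Ω.
Step 4 — Power factor: PF = cos(φ) = Re(Z)/|Z| = 748/749.7 = 0.9977.
Step 5 — Type: Im(Z) = 50.45 ⇒ lagging (phase φ = 3.9°).

PF = 0.9977 (lagging, φ = 3.9°)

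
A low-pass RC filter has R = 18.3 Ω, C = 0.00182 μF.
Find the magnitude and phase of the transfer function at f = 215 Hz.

Step 1 — Angular frequency: ω = 2π·215 = 1351 rad/s.
Step 2 — Transfer function: H(jω) = 1/(1 + jωRC).
Step 3 — Denominator: 1 + jωRC = 1 + j·1351·18.3·1.82e-09 = 1 + j4.499e-05.
Step 4 — H = 1 - j4.499e-05.
Step 5 — Magnitude: |H| = 1 (-0.0 dB); phase: φ = -0.0°.

|H| = 1 (-0.0 dB), φ = -0.0°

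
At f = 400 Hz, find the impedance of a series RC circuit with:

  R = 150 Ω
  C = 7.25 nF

Step 1 — Angular frequency: ω = 2π·f = 2π·400 = 2513 rad/s.
Step 2 — Component impedances:
  R: Z = R = 150 Ω
  C: Z = 1/(jωC) = -j/(ω·C) = 0 - j5.488e+04 Ω
Step 3 — Series combination: Z_total = R + C = 150 - j5.488e+04 Ω = 5.488e+04∠-89.8° Ω.

Z = 150 - j5.488e+04 Ω = 5.488e+04∠-89.8° Ω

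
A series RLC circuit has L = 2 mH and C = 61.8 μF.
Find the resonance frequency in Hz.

Step 1 — Resonance condition Im(Z)=0 gives ω₀ = 1/√(LC).
Step 2 — ω₀ = 1/√(0.002·6.18e-05) = 2844 rad/s.
Step 3 — f₀ = ω₀/(2π) = 452.7 Hz.

f₀ = 452.7 Hz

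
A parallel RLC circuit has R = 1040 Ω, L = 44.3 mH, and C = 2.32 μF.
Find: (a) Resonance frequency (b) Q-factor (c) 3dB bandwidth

Step 1 — Resonance: ω₀ = 1/√(LC) = 1/√(0.0443·2.32e-06) = 3119 rad/s.
Step 2 — f₀ = ω₀/(2π) = 496.4 Hz.
Step 3 — Parallel Q: Q = R/(ω₀L) = 1040/(3119·0.0443) = 7.526.
Step 4 — Bandwidth: Δω = ω₀/Q = 414.5 rad/s; BW = Δω/(2π) = 65.96 Hz.

(a) f₀ = 496.4 Hz  (b) Q = 7.526  (c) BW = 65.96 Hz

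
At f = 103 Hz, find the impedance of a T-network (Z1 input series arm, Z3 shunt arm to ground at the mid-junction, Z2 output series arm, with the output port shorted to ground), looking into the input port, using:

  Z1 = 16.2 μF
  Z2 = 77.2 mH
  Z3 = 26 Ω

Step 1 — Angular frequency: ω = 2π·f = 2π·103 = 647.2 rad/s.
Step 2 — Component impedances:
  Z1: Z = 1/(jωC) = -j/(ω·C) = 0 - j95.38 Ω
  Z2: Z = jωL = j·647.2·0.0772 = 0 + j49.96 Ω
  Z3: Z = R = 26 Ω
Step 3 — With the output port shorted to ground, the output series arm Z2 runs from the junction to ground; the shunt arm Z3 also runs from the junction to ground. They appear in parallel: Z3 || Z2 = 20.46 + j10.65 Ω.
Step 4 — Series with input arm Z1: Z_in = Z1 + (Z3 || Z2) = 20.46 - j84.74 Ω = 87.17∠-76.4° Ω.

Z = 20.46 - j84.74 Ω = 87.17∠-76.4° Ω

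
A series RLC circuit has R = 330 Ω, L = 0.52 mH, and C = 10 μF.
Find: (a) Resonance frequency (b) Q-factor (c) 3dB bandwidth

Step 1 — Resonance condition Im(Z)=0 gives ω₀ = 1/√(LC).
Step 2 — ω₀ = 1/√(0.00052·1e-05) = 1.387e+04 rad/s.
Step 3 — f₀ = ω₀/(2π) = 2207 Hz.
Step 4 — Series Q: Q = ω₀L/R = 1.387e+04·0.00052/330 = 0.02185.
Step 5 — 3dB bandwidth: Δω = ω₀/Q = 6.346e+05 rad/s; BW = Δω/(2π) = 1.01e+05 Hz.

(a) f₀ = 2207 Hz  (b) Q = 0.02185  (c) BW = 1.01e+05 Hz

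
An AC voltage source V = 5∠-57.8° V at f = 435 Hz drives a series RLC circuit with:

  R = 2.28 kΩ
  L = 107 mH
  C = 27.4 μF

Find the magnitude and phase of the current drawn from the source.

Step 1 — Angular frequency: ω = 2π·f = 2π·435 = 2733 rad/s.
Step 2 — Component impedances:
  R: Z = R = 2280 Ω
  L: Z = jωL = j·2733·0.107 = 0 + j292.5 Ω
  C: Z = 1/(jωC) = -j/(ω·C) = 0 - j13.35 Ω
Step 3 — Series combination: Z_total = R + L + C = 2280 + j279.1 Ω = 2297∠7.0° Ω.
Step 4 — Source phasor: V = 5∠-57.8° V = 2.664 - j4.231 V.
Step 5 — Ohm's law: I = V / Z_total = (2.664 - j4.231) / (2280 + j279.1) = 0.0009275 - j0.001969 A.
Step 6 — Convert to polar: |I| = 0.002177 A, ∠I = -64.8°.

I = 0.002177∠-64.8° A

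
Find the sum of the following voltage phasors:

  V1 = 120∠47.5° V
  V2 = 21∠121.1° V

Step 1 — Convert each phasor to rectangular form:
  V1 = 120·(cos(47.5°) + j·sin(47.5°)) = 81.07 + j88.47 V
  V2 = 21·(cos(121.1°) + j·sin(121.1°)) = -10.85 + j17.98 V
Step 2 — Sum components: V_total = 70.22 + j106.5 V.
Step 3 — Convert to polar: |V_total| = 127.5 V, ∠V_total = 56.6°.

V_total = 127.5∠56.6° V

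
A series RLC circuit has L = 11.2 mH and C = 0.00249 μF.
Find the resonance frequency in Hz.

Step 1 — Resonance condition Im(Z)=0 gives ω₀ = 1/√(LC).
Step 2 — ω₀ = 1/√(0.0112·2.49e-09) = 1.894e+05 rad/s.
Step 3 — f₀ = ω₀/(2π) = 3.014e+04 Hz.

f₀ = 3.014e+04 Hz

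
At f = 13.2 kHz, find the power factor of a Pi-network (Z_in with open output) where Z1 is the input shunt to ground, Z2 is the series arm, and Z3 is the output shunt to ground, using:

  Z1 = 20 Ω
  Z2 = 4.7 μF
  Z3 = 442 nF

Step 1 — Angular frequency: ω = 2π·f = 2π·1.32e+04 = 8.294e+04 rad/s.
Step 2 — Component impedances:
  Z1: Z = R = 20 Ω
  Z2: Z = 1/(jωC) = -j/(ω·C) = 0 - j2.565 Ω
  Z3: Z = 1/(jωC) = -j/(ω·C) = 0 - j27.28 Ω
Step 3 — With open output, the series arm Z2 and the output shunt Z3 appear in series to ground: Z2 + Z3 = 0 - j29.84 Ω.
Step 4 — Parallel with input shunt Z1: Z_in = Z1 || (Z2 + Z3) = 13.8 - j9.249 Ω = 16.61∠-33.8° Ω.
Step 5 — Power factor: PF = cos(φ) = Re(Z)/|Z| = 13.802/16.614 = 0.8307.
Step 6 — Type: Im(Z) = -9.249 ⇒ leading (phase φ = -33.8°).

PF = 0.8307 (leading, φ = -33.8°)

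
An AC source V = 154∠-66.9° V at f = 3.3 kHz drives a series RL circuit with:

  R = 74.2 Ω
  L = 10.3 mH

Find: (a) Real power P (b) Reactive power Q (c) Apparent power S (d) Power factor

Step 1 — Angular frequency: ω = 2π·f = 2π·3300 = 2.073e+04 rad/s.
Step 2 — Component impedances:
  R: Z = R = 74.2 Ω
  L: Z = jωL = j·2.073e+04·0.0103 = 0 + j213.6 Ω
Step 3 — Series combination: Z_total = R + L = 74.2 + j213.6 Ω = 226.1∠70.8° Ω.
Step 4 — Source phasor: V = 154∠-66.9° V = 60.42 - j141.7 V.
Step 5 — Current: I = V / Z = -0.5041 - j0.4581 A = 0.6812∠-137.7° A.
Step 6 — Complex power: S = V·I* = 34.43 + j99.09 VA.
Step 7 — Real power: P = Re(S) = 34.43 W.
Step 8 — Reactive power: Q = Im(S) = 99.09 VAR.
Step 9 — Apparent power: |S| = 104.9 VA.
Step 10 — Power factor: PF = P/|S| = 0.3282 (lagging).

(a) P = 34.43 W  (b) Q = 99.09 VAR  (c) S = 104.9 VA  (d) PF = 0.3282 (lagging)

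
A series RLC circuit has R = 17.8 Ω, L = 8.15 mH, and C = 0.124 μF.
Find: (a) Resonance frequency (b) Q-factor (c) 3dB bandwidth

Step 1 — Resonance: ω₀ = 1/√(LC) = 1/√(0.00815·1.24e-07) = 3.146e+04 rad/s.
Step 2 — f₀ = ω₀/(2π) = 5006 Hz.
Step 3 — Series Q: Q = ω₀L/R = 3.146e+04·0.00815/17.8 = 14.4.
Step 4 — Bandwidth: Δω = ω₀/Q = 2184 rad/s; BW = Δω/(2π) = 347.6 Hz.

(a) f₀ = 5006 Hz  (b) Q = 14.4  (c) BW = 347.6 Hz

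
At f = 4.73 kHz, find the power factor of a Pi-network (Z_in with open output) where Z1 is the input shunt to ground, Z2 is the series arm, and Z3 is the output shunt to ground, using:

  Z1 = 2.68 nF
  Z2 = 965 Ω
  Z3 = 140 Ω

Step 1 — Angular frequency: ω = 2π·f = 2π·4730 = 2.972e+04 rad/s.
Step 2 — Component impedances:
  Z1: Z = 1/(jωC) = -j/(ω·C) = 0 - j1.256e+04 Ω
  Z2: Z = R = 965 Ω
  Z3: Z = R = 140 Ω
Step 3 — With open output, the series arm Z2 and the output shunt Z3 appear in series to ground: Z2 + Z3 = 1105 Ω.
Step 4 — Parallel with input shunt Z1: Z_in = Z1 || (Z2 + Z3) = 1097 - j96.5 Ω = 1101∠-5.0° Ω.
Step 5 — Power factor: PF = cos(φ) = Re(Z)/|Z| = 1096.51/1100.75 = 0.9961.
Step 6 — Type: Im(Z) = -96.5 ⇒ leading (phase φ = -5.0°).

PF = 0.9961 (leading, φ = -5.0°)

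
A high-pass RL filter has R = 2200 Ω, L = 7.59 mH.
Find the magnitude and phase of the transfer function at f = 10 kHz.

Step 1 — Angular frequency: ω = 2π·1e+04 = 6.283e+04 rad/s.
Step 2 — Transfer function: H(jω) = jωL/(R + jωL).
Step 3 — Numerator jωL = j·476.9; denominator R + jωL = 2200 + j476.9.
Step 4 — H = 0.04488 + j0.207.
Step 5 — Magnitude: |H| = 0.2118 (-13.5 dB); phase: φ = 77.8°.

|H| = 0.2118 (-13.5 dB), φ = 77.8°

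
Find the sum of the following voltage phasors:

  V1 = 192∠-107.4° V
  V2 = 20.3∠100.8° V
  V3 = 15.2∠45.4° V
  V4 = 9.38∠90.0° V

Step 1 — Convert each phasor to rectangular form:
  V1 = 192·(cos(-107.4°) + j·sin(-107.4°)) = -57.42 - j183.2 V
  V2 = 20.3·(cos(100.8°) + j·sin(100.8°)) = -3.804 + j19.94 V
  V3 = 15.2·(cos(45.4°) + j·sin(45.4°)) = 10.67 + j10.82 V
  V4 = 9.38·(cos(90.0°) + j·sin(90.0°)) = 0 + j9.38 V
Step 2 — Sum components: V_total = -50.55 - j143.1 V.
Step 3 — Convert to polar: |V_total| = 151.7 V, ∠V_total = -109.5°.

V_total = 151.7∠-109.5° V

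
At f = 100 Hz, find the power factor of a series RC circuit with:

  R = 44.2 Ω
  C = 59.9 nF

Step 1 — Angular frequency: ω = 2π·f = 2π·100 = 628.3 rad/s.
Step 2 — Component impedances:
  R: Z = R = 44.2 Ω
  C: Z = 1/(jωC) = -j/(ω·C) = 0 - j2.657e+04 Ω
Step 3 — Series combination: Z_total = R + C = 44.2 - j2.657e+04 Ω = 2.657e+04∠-89.9° Ω.
Step 4 — Power factor: PF = cos(φ) = Re(Z)/|Z| = 44.2/2.657e+04 = 0.001664.
Step 5 — Type: Im(Z) = -2.657e+04 ⇒ leading (phase φ = -89.9°).

PF = 0.001664 (leading, φ = -89.9°)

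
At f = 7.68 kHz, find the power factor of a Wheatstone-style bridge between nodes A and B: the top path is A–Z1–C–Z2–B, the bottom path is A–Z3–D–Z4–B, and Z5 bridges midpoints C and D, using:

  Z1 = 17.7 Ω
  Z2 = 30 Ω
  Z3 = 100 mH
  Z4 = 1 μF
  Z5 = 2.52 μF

Step 1 — Angular frequency: ω = 2π·f = 2π·7680 = 4.825e+04 rad/s.
Step 2 — Component impedances:
  Z1: Z = R = 17.7 Ω
  Z2: Z = R = 30 Ω
  Z3: Z = jωL = j·4.825e+04·0.1 = 0 + j4825 Ω
  Z4: Z = 1/(jωC) = -j/(ω·C) = 0 - j20.72 Ω
  Z5: Z = 1/(jωC) = -j/(ω·C) = 0 - j8.224 Ω
Step 3 — Bridge requires nodal analysis (the Z5 bridge couples midpoints C and D, so the two paths cannot be reduced to a simple series/parallel combination). Setting node B to ground and injecting 1 A at node A, the 3-node admittance system at A, C, D solves to V_A = Z_AB = 32.2 - j14.9 Ω = 35.48∠-24.8° Ω.
Step 4 — Power factor: PF = cos(φ) = Re(Z)/|Z| = 32.2/35.48 = 0.9076.
Step 5 — Type: Im(Z) = -14.9 ⇒ leading (phase φ = -24.8°).

PF = 0.9076 (leading, φ = -24.8°)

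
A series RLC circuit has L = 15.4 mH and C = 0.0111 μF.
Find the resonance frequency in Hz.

Step 1 — Resonance condition Im(Z)=0 gives ω₀ = 1/√(LC).
Step 2 — ω₀ = 1/√(0.0154·1.11e-08) = 7.649e+04 rad/s.
Step 3 — f₀ = ω₀/(2π) = 1.217e+04 Hz.

f₀ = 1.217e+04 Hz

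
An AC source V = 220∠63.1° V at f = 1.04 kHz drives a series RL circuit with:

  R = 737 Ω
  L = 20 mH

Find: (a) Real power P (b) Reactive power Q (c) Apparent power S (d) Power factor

Step 1 — Angular frequency: ω = 2π·f = 2π·1040 = 6535 rad/s.
Step 2 — Component impedances:
  R: Z = R = 737 Ω
  L: Z = jωL = j·6535·0.02 = 0 + j130.7 Ω
Step 3 — Series combination: Z_total = R + L = 737 + j130.7 Ω = 748.5∠10.1° Ω.
Step 4 — Source phasor: V = 220∠63.1° V = 99.54 + j196.2 V.
Step 5 — Current: I = V / Z = 0.1767 + j0.2349 A = 0.2939∠53.0° A.
Step 6 — Complex power: S = V·I* = 63.67 + j11.29 VA.
Step 7 — Real power: P = Re(S) = 63.67 W.
Step 8 — Reactive power: Q = Im(S) = 11.29 VAR.
Step 9 — Apparent power: |S| = 64.66 VA.
Step 10 — Power factor: PF = P/|S| = 0.9846 (lagging).

(a) P = 63.67 W  (b) Q = 11.29 VAR  (c) S = 64.66 VA  (d) PF = 0.9846 (lagging)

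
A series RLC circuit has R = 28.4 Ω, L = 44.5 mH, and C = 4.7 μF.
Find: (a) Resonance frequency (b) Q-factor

Step 1 — Resonance condition Im(Z)=0 gives ω₀ = 1/√(LC).
Step 2 — ω₀ = 1/√(0.0445·4.7e-06) = 2187 rad/s.
Step 3 — f₀ = ω₀/(2π) = 348 Hz.
Step 4 — Series Q: Q = ω₀L/R = 2187·0.0445/28.4 = 3.426.

(a) f₀ = 348 Hz  (b) Q = 3.426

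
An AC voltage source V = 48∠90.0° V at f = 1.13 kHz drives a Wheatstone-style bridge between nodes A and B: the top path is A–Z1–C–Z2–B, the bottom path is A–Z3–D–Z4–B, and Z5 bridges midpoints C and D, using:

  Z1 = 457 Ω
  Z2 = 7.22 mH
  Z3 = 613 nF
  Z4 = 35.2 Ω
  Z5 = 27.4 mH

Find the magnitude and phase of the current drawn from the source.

Step 1 — Angular frequency: ω = 2π·f = 2π·1130 = 7100 rad/s.
Step 2 — Component impedances:
  Z1: Z = R = 457 Ω
  Z2: Z = jωL = j·7100·0.00722 = 0 + j51.26 Ω
  Z3: Z = 1/(jωC) = -j/(ω·C) = 0 - j229.8 Ω
  Z4: Z = R = 35.2 Ω
  Z5: Z = jωL = j·7100·0.0274 = 0 + j194.5 Ω
Step 3 — Bridge requires nodal analysis (the Z5 bridge couples midpoints C and D, so the two paths cannot be reduced to a simple series/parallel combination). Setting node B to ground and injecting 1 A at node A, the 3-node admittance system at A, C, D solves to V_A = Z_AB = 117 - j167 Ω = 203.9∠-55.0° Ω.
Step 4 — Source phasor: V = 48∠90.0° V = 0 + j48 V.
Step 5 — Ohm's law: I = V / Z_total = (0 + j48) / (117 - j167) = -0.1928 + j0.1351 A.
Step 6 — Convert to polar: |I| = 0.2354 A, ∠I = 145.0°.

I = 0.2354∠145.0° A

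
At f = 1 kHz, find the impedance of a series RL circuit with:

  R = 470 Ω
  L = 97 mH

Step 1 — Angular frequency: ω = 2π·f = 2π·1000 = 6283 rad/s.
Step 2 — Component impedances:
  R: Z = R = 470 Ω
  L: Z = jωL = j·6283·0.097 = 0 + j609.5 Ω
Step 3 — Series combination: Z_total = R + L = 470 + j609.5 Ω = 769.6∠52.4° Ω.

Z = 470 + j609.5 Ω = 769.6∠52.4° Ω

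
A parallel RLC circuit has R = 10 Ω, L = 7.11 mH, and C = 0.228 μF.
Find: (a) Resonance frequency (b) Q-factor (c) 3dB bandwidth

Step 1 — Resonance: ω₀ = 1/√(LC) = 1/√(0.00711·2.28e-07) = 2.484e+04 rad/s.
Step 2 — f₀ = ω₀/(2π) = 3953 Hz.
Step 3 — Parallel Q: Q = R/(ω₀L) = 10/(2.484e+04·0.00711) = 0.05663.
Step 4 — Bandwidth: Δω = ω₀/Q = 4.386e+05 rad/s; BW = Δω/(2π) = 6.98e+04 Hz.

(a) f₀ = 3953 Hz  (b) Q = 0.05663  (c) BW = 6.98e+04 Hz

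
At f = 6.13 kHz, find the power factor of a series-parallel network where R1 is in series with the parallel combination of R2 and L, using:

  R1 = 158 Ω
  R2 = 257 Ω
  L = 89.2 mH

Step 1 — Angular frequency: ω = 2π·f = 2π·6130 = 3.852e+04 rad/s.
Step 2 — Component impedances:
  R1: Z = R = 158 Ω
  R2: Z = R = 257 Ω
  L: Z = jωL = j·3.852e+04·0.0892 = 0 + j3436 Ω
Step 3 — Parallel branch: R2 || L = 1/(1/R2 + 1/L) = 255.6 + j19.12 Ω.
Step 4 — Series with R1: Z_total = R1 + (R2 || L) = 413.6 + j19.12 Ω = 414∠2.6° Ω.
Step 5 — Power factor: PF = cos(φ) = Re(Z)/|Z| = 413.57/414.01 = 0.9989.
Step 6 — Type: Im(Z) = 19.12 ⇒ lagging (phase φ = 2.6°).

PF = 0.9989 (lagging, φ = 2.6°)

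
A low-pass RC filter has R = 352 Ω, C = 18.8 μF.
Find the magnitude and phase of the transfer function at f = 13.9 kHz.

Step 1 — Angular frequency: ω = 2π·1.39e+04 = 8.734e+04 rad/s.
Step 2 — Transfer function: H(jω) = 1/(1 + jωRC).
Step 3 — Denominator: 1 + jωRC = 1 + j·8.734e+04·352·1.88e-05 = 1 + j578.
Step 4 — H = 2.994e-06 - j0.00173.
Step 5 — Magnitude: |H| = 0.00173 (-55.2 dB); phase: φ = -89.9°.

|H| = 0.00173 (-55.2 dB), φ = -89.9°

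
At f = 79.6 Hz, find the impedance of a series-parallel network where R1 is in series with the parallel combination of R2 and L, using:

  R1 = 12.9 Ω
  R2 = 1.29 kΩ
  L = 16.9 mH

Step 1 — Angular frequency: ω = 2π·f = 2π·79.6 = 500.1 rad/s.
Step 2 — Component impedances:
  R1: Z = R = 12.9 Ω
  R2: Z = R = 1290 Ω
  L: Z = jωL = j·500.1·0.0169 = 0 + j8.452 Ω
Step 3 — Parallel branch: R2 || L = 1/(1/R2 + 1/L) = 0.05538 + j8.452 Ω.
Step 4 — Series with R1: Z_total = R1 + (R2 || L) = 12.96 + j8.452 Ω = 15.47∠33.1° Ω.

Z = 12.96 + j8.452 Ω = 15.47∠33.1° Ω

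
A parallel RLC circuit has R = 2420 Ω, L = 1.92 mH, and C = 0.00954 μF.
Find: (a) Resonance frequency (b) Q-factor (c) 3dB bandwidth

Step 1 — Resonance: ω₀ = 1/√(LC) = 1/√(0.00192·9.54e-09) = 2.337e+05 rad/s.
Step 2 — f₀ = ω₀/(2π) = 3.719e+04 Hz.
Step 3 — Parallel Q: Q = R/(ω₀L) = 2420/(2.337e+05·0.00192) = 5.394.
Step 4 — Bandwidth: Δω = ω₀/Q = 4.331e+04 rad/s; BW = Δω/(2π) = 6894 Hz.

(a) f₀ = 3.719e+04 Hz  (b) Q = 5.394  (c) BW = 6894 Hz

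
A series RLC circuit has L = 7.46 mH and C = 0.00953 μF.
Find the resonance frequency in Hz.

Step 1 — Resonance condition Im(Z)=0 gives ω₀ = 1/√(LC).
Step 2 — ω₀ = 1/√(0.00746·9.53e-09) = 1.186e+05 rad/s.
Step 3 — f₀ = ω₀/(2π) = 1.888e+04 Hz.

f₀ = 1.888e+04 Hz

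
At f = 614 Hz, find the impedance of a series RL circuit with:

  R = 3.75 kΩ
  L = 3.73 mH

Step 1 — Angular frequency: ω = 2π·f = 2π·614 = 3858 rad/s.
Step 2 — Component impedances:
  R: Z = R = 3750 Ω
  L: Z = jωL = j·3858·0.00373 = 0 + j14.39 Ω
Step 3 — Series combination: Z_total = R + L = 3750 + j14.39 Ω = 3750∠0.2° Ω.

Z = 3750 + j14.39 Ω = 3750∠0.2° Ω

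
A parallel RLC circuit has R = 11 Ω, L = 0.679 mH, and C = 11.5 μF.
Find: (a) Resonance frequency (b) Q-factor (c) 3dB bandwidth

Step 1 — Resonance: ω₀ = 1/√(LC) = 1/√(0.000679·1.15e-05) = 1.132e+04 rad/s.
Step 2 — f₀ = ω₀/(2π) = 1801 Hz.
Step 3 — Parallel Q: Q = R/(ω₀L) = 11/(1.132e+04·0.000679) = 1.432.
Step 4 — Bandwidth: Δω = ω₀/Q = 7905 rad/s; BW = Δω/(2π) = 1258 Hz.

(a) f₀ = 1801 Hz  (b) Q = 1.432  (c) BW = 1258 Hz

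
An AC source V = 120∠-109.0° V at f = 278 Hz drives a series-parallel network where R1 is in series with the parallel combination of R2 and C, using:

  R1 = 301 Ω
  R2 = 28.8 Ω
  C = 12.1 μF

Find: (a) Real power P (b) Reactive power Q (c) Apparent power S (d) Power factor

Step 1 — Angular frequency: ω = 2π·f = 2π·278 = 1747 rad/s.
Step 2 — Component impedances:
  R1: Z = R = 301 Ω
  R2: Z = R = 28.8 Ω
  C: Z = 1/(jωC) = -j/(ω·C) = 0 - j47.31 Ω
Step 3 — Parallel branch: R2 || C = 1/(1/R2 + 1/C) = 21.01 - j12.79 Ω.
Step 4 — Series with R1: Z_total = R1 + (R2 || C) = 322 - j12.79 Ω = 322.3∠-2.3° Ω.
Step 5 — Source phasor: V = 120∠-109.0° V = -39.07 - j113.5 V.
Step 6 — Current: I = V / Z = -0.1072 - j0.3566 A = 0.3724∠-106.7° A.
Step 7 — Complex power: S = V·I* = 44.65 - j1.774 VA.
Step 8 — Real power: P = Re(S) = 44.65 W.
Step 9 — Reactive power: Q = Im(S) = -1.774 VAR.
Step 10 — Apparent power: |S| = 44.68 VA.
Step 11 — Power factor: PF = P/|S| = 0.9992 (leading).

(a) P = 44.65 W  (b) Q = -1.774 VAR  (c) S = 44.68 VA  (d) PF = 0.9992 (leading)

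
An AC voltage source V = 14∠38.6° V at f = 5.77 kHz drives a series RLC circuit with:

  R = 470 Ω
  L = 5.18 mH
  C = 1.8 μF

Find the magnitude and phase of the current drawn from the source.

Step 1 — Angular frequency: ω = 2π·f = 2π·5770 = 3.625e+04 rad/s.
Step 2 — Component impedances:
  R: Z = R = 470 Ω
  L: Z = jωL = j·3.625e+04·0.00518 = 0 + j187.8 Ω
  C: Z = 1/(jωC) = -j/(ω·C) = 0 - j15.32 Ω
Step 3 — Series combination: Z_total = R + L + C = 470 + j172.5 Ω = 500.6∠20.2° Ω.
Step 4 — Source phasor: V = 14∠38.6° V = 10.94 + j8.734 V.
Step 5 — Ohm's law: I = V / Z_total = (10.94 + j8.734) / (470 + j172.5) = 0.02653 + j0.008849 A.
Step 6 — Convert to polar: |I| = 0.02796 A, ∠I = 18.4°.

I = 0.02796∠18.4° A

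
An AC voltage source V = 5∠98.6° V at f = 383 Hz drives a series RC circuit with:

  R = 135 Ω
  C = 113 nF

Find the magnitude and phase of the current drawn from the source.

Step 1 — Angular frequency: ω = 2π·f = 2π·383 = 2406 rad/s.
Step 2 — Component impedances:
  R: Z = R = 135 Ω
  C: Z = 1/(jωC) = -j/(ω·C) = 0 - j3677 Ω
Step 3 — Series combination: Z_total = R + C = 135 - j3677 Ω = 3680∠-87.9° Ω.
Step 4 — Source phasor: V = 5∠98.6° V = -0.7477 + j4.944 V.
Step 5 — Ohm's law: I = V / Z_total = (-0.7477 + j4.944) / (135 - j3677) = -0.00135 - j0.0001538 A.
Step 6 — Convert to polar: |I| = 0.001359 A, ∠I = -173.5°.

I = 0.001359∠-173.5° A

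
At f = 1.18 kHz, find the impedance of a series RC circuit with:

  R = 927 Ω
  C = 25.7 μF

Step 1 — Angular frequency: ω = 2π·f = 2π·1180 = 7414 rad/s.
Step 2 — Component impedances:
  R: Z = R = 927 Ω
  C: Z = 1/(jωC) = -j/(ω·C) = 0 - j5.248 Ω
Step 3 — Series combination: Z_total = R + C = 927 - j5.248 Ω = 927∠-0.3° Ω.

Z = 927 - j5.248 Ω = 927∠-0.3° Ω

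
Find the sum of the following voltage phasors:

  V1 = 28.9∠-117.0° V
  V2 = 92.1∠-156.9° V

Step 1 — Convert each phasor to rectangular form:
  V1 = 28.9·(cos(-117.0°) + j·sin(-117.0°)) = -13.12 - j25.75 V
  V2 = 92.1·(cos(-156.9°) + j·sin(-156.9°)) = -84.72 - j36.13 V
Step 2 — Sum components: V_total = -97.84 - j61.88 V.
Step 3 — Convert to polar: |V_total| = 115.8 V, ∠V_total = -147.7°.

V_total = 115.8∠-147.7° V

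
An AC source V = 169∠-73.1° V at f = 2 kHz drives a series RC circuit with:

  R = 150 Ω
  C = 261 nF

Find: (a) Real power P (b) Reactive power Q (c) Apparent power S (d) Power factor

Step 1 — Angular frequency: ω = 2π·f = 2π·2000 = 1.257e+04 rad/s.
Step 2 — Component impedances:
  R: Z = R = 150 Ω
  C: Z = 1/(jωC) = -j/(ω·C) = 0 - j304.9 Ω
Step 3 — Series combination: Z_total = R + C = 150 - j304.9 Ω = 339.8∠-63.8° Ω.
Step 4 — Source phasor: V = 169∠-73.1° V = 49.13 - j161.7 V.
Step 5 — Current: I = V / Z = 0.4908 - j0.08034 A = 0.4974∠-9.3° A.
Step 6 — Complex power: S = V·I* = 37.1 - j75.42 VA.
Step 7 — Real power: P = Re(S) = 37.1 W.
Step 8 — Reactive power: Q = Im(S) = -75.42 VAR.
Step 9 — Apparent power: |S| = 84.05 VA.
Step 10 — Power factor: PF = P/|S| = 0.4414 (leading).

(a) P = 37.1 W  (b) Q = -75.42 VAR  (c) S = 84.05 VA  (d) PF = 0.4414 (leading)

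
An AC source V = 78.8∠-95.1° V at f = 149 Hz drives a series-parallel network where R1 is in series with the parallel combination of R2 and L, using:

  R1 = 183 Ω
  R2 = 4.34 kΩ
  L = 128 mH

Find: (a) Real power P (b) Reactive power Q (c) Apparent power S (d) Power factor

Step 1 — Angular frequency: ω = 2π·f = 2π·149 = 936.2 rad/s.
Step 2 — Component impedances:
  R1: Z = R = 183 Ω
  R2: Z = R = 4340 Ω
  L: Z = jωL = j·936.2·0.128 = 0 + j119.8 Ω
Step 3 — Parallel branch: R2 || L = 1/(1/R2 + 1/L) = 3.306 + j119.7 Ω.
Step 4 — Series with R1: Z_total = R1 + (R2 || L) = 186.3 + j119.7 Ω = 221.5∠32.7° Ω.
Step 5 — Source phasor: V = 78.8∠-95.1° V = -7.005 - j78.49 V.
Step 6 — Current: I = V / Z = -0.2182 - j0.281 A = 0.3558∠-127.8° A.
Step 7 — Complex power: S = V·I* = 23.59 + j15.16 VA.
Step 8 — Real power: P = Re(S) = 23.59 W.
Step 9 — Reactive power: Q = Im(S) = 15.16 VAR.
Step 10 — Apparent power: |S| = 28.04 VA.
Step 11 — Power factor: PF = P/|S| = 0.8412 (lagging).

(a) P = 23.59 W  (b) Q = 15.16 VAR  (c) S = 28.04 VA  (d) PF = 0.8412 (lagging)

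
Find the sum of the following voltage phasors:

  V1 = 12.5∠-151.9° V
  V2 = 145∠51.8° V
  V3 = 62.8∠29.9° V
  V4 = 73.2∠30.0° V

Step 1 — Convert each phasor to rectangular form:
  V1 = 12.5·(cos(-151.9°) + j·sin(-151.9°)) = -11.03 - j5.888 V
  V2 = 145·(cos(51.8°) + j·sin(51.8°)) = 89.67 + j113.9 V
  V3 = 62.8·(cos(29.9°) + j·sin(29.9°)) = 54.44 + j31.31 V
  V4 = 73.2·(cos(30.0°) + j·sin(30.0°)) = 63.39 + j36.6 V
Step 2 — Sum components: V_total = 196.5 + j176 V.
Step 3 — Convert to polar: |V_total| = 263.8 V, ∠V_total = 41.8°.

V_total = 263.8∠41.8° V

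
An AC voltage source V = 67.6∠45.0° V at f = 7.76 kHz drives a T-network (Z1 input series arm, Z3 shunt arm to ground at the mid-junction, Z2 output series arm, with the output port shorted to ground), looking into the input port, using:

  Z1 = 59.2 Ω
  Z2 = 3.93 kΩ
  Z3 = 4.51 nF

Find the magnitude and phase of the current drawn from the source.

Step 1 — Angular frequency: ω = 2π·f = 2π·7760 = 4.876e+04 rad/s.
Step 2 — Component impedances:
  Z1: Z = R = 59.2 Ω
  Z2: Z = R = 3930 Ω
  Z3: Z = 1/(jωC) = -j/(ω·C) = 0 - j4548 Ω
Step 3 — With the output port shorted to ground, the output series arm Z2 runs from the junction to ground; the shunt arm Z3 also runs from the junction to ground. They appear in parallel: Z3 || Z2 = 2250 - j1944 Ω.
Step 4 — Series with input arm Z1: Z_in = Z1 + (Z3 || Z2) = 2309 - j1944 Ω = 3019∠-40.1° Ω.
Step 5 — Source phasor: V = 67.6∠45.0° V = 47.8 + j47.8 V.
Step 6 — Ohm's law: I = V / Z_total = (47.8 + j47.8) / (2309 - j1944) = 0.001913 + j0.02231 A.
Step 7 — Convert to polar: |I| = 0.02239 A, ∠I = 85.1°.

I = 0.02239∠85.1° A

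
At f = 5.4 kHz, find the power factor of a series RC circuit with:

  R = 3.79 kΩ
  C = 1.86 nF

Step 1 — Angular frequency: ω = 2π·f = 2π·5400 = 3.393e+04 rad/s.
Step 2 — Component impedances:
  R: Z = R = 3790 Ω
  C: Z = 1/(jωC) = -j/(ω·C) = 0 - j1.585e+04 Ω
Step 3 — Series combination: Z_total = R + C = 3790 - j1.585e+04 Ω = 1.629e+04∠-76.5° Ω.
Step 4 — Power factor: PF = cos(φ) = Re(Z)/|Z| = 3790/16293 = 0.2326.
Step 5 — Type: Im(Z) = -1.585e+04 ⇒ leading (phase φ = -76.5°).

PF = 0.2326 (leading, φ = -76.5°)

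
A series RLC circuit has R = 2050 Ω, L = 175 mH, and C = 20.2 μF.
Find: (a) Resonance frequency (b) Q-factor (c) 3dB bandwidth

Step 1 — Resonance condition Im(Z)=0 gives ω₀ = 1/√(LC).
Step 2 — ω₀ = 1/√(0.175·2.02e-05) = 531.9 rad/s.
Step 3 — f₀ = ω₀/(2π) = 84.65 Hz.
Step 4 — Series Q: Q = ω₀L/R = 531.9·0.175/2050 = 0.0454.
Step 5 — 3dB bandwidth: Δω = ω₀/Q = 1.171e+04 rad/s; BW = Δω/(2π) = 1864 Hz.

(a) f₀ = 84.65 Hz  (b) Q = 0.0454  (c) BW = 1864 Hz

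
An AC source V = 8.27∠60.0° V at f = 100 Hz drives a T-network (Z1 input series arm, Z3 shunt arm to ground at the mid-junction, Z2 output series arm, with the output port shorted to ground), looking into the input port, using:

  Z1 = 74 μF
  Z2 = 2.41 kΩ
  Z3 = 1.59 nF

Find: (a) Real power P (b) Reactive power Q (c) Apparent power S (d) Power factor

Step 1 — Angular frequency: ω = 2π·f = 2π·100 = 628.3 rad/s.
Step 2 — Component impedances:
  Z1: Z = 1/(jωC) = -j/(ω·C) = 0 - j21.51 Ω
  Z2: Z = R = 2410 Ω
  Z3: Z = 1/(jωC) = -j/(ω·C) = 0 - j1.001e+06 Ω
Step 3 — With the output port shorted to ground, the output series arm Z2 runs from the junction to ground; the shunt arm Z3 also runs from the junction to ground. They appear in parallel: Z3 || Z2 = 2410 - j5.802 Ω.
Step 4 — Series with input arm Z1: Z_in = Z1 + (Z3 || Z2) = 2410 - j27.31 Ω = 2410∠-0.6° Ω.
Step 5 — Source phasor: V = 8.27∠60.0° V = 4.135 + j7.162 V.
Step 6 — Current: I = V / Z = 0.001682 + j0.002991 A = 0.003431∠60.6° A.
Step 7 — Complex power: S = V·I* = 0.02838 - j0.0003215 VA.
Step 8 — Real power: P = Re(S) = 0.02838 W.
Step 9 — Reactive power: Q = Im(S) = -0.0003215 VAR.
Step 10 — Apparent power: |S| = 0.02838 VA.
Step 11 — Power factor: PF = P/|S| = 0.9999 (leading).

(a) P = 0.02838 W  (b) Q = -0.0003215 VAR  (c) S = 0.02838 VA  (d) PF = 0.9999 (leading)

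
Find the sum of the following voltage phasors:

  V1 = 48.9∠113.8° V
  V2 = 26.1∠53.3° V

Step 1 — Convert each phasor to rectangular form:
  V1 = 48.9·(cos(113.8°) + j·sin(113.8°)) = -19.73 + j44.74 V
  V2 = 26.1·(cos(53.3°) + j·sin(53.3°)) = 15.6 + j20.93 V
Step 2 — Sum components: V_total = -4.135 + j65.67 V.
Step 3 — Convert to polar: |V_total| = 65.8 V, ∠V_total = 93.6°.

V_total = 65.8∠93.6° V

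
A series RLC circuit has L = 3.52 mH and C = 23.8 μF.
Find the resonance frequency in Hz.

Step 1 — Resonance condition Im(Z)=0 gives ω₀ = 1/√(LC).
Step 2 — ω₀ = 1/√(0.00352·2.38e-05) = 3455 rad/s.
Step 3 — f₀ = ω₀/(2π) = 549.9 Hz.

f₀ = 549.9 Hz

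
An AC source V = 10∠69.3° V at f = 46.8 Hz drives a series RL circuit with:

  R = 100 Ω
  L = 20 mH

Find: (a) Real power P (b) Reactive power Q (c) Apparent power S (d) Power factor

Step 1 — Angular frequency: ω = 2π·f = 2π·46.8 = 294.1 rad/s.
Step 2 — Component impedances:
  R: Z = R = 100 Ω
  L: Z = jωL = j·294.1·0.02 = 0 + j5.881 Ω
Step 3 — Series combination: Z_total = R + L = 100 + j5.881 Ω = 100.2∠3.4° Ω.
Step 4 — Source phasor: V = 10∠69.3° V = 3.535 + j9.354 V.
Step 5 — Current: I = V / Z = 0.04071 + j0.09115 A = 0.09983∠65.9° A.
Step 6 — Complex power: S = V·I* = 0.9966 + j0.05861 VA.
Step 7 — Real power: P = Re(S) = 0.9966 W.
Step 8 — Reactive power: Q = Im(S) = 0.05861 VAR.
Step 9 — Apparent power: |S| = 0.9983 VA.
Step 10 — Power factor: PF = P/|S| = 0.9983 (lagging).

(a) P = 0.9966 W  (b) Q = 0.05861 VAR  (c) S = 0.9983 VA  (d) PF = 0.9983 (lagging)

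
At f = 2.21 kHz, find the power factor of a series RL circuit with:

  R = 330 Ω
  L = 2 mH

Step 1 — Angular frequency: ω = 2π·f = 2π·2210 = 1.389e+04 rad/s.
Step 2 — Component impedances:
  R: Z = R = 330 Ω
  L: Z = jωL = j·1.389e+04·0.002 = 0 + j27.77 Ω
Step 3 — Series combination: Z_total = R + L = 330 + j27.77 Ω = 331.2∠4.8° Ω.
Step 4 — Power factor: PF = cos(φ) = Re(Z)/|Z| = 330/331.17 = 0.9965.
Step 5 — Type: Im(Z) = 27.77 ⇒ lagging (phase φ = 4.8°).

PF = 0.9965 (lagging, φ = 4.8°)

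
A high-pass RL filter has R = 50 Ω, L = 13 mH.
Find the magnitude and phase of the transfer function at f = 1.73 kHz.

Step 1 — Angular frequency: ω = 2π·1730 = 1.087e+04 rad/s.
Step 2 — Transfer function: H(jω) = jωL/(R + jωL).
Step 3 — Numerator jωL = j·141.3; denominator R + jωL = 50 + j141.3.
Step 4 — H = 0.8887 + j0.3145.
Step 5 — Magnitude: |H| = 0.9427 (-0.5 dB); phase: φ = 19.5°.

|H| = 0.9427 (-0.5 dB), φ = 19.5°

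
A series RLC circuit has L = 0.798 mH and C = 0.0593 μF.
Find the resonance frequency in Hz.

Step 1 — Resonance condition Im(Z)=0 gives ω₀ = 1/√(LC).
Step 2 — ω₀ = 1/√(0.000798·5.93e-08) = 1.454e+05 rad/s.
Step 3 — f₀ = ω₀/(2π) = 2.314e+04 Hz.

f₀ = 2.314e+04 Hz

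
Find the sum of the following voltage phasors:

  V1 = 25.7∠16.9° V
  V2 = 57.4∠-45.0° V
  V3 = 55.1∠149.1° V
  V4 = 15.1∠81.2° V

Step 1 — Convert each phasor to rectangular form:
  V1 = 25.7·(cos(16.9°) + j·sin(16.9°)) = 24.59 + j7.471 V
  V2 = 57.4·(cos(-45.0°) + j·sin(-45.0°)) = 40.59 - j40.59 V
  V3 = 55.1·(cos(149.1°) + j·sin(149.1°)) = -47.28 + j28.3 V
  V4 = 15.1·(cos(81.2°) + j·sin(81.2°)) = 2.31 + j14.92 V
Step 2 — Sum components: V_total = 20.21 + j10.1 V.
Step 3 — Convert to polar: |V_total| = 22.59 V, ∠V_total = 26.6°.

V_total = 22.59∠26.6° V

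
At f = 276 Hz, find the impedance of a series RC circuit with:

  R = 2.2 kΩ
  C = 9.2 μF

Step 1 — Angular frequency: ω = 2π·f = 2π·276 = 1734 rad/s.
Step 2 — Component impedances:
  R: Z = R = 2200 Ω
  C: Z = 1/(jωC) = -j/(ω·C) = 0 - j62.68 Ω
Step 3 — Series combination: Z_total = R + C = 2200 - j62.68 Ω = 2201∠-1.6° Ω.

Z = 2200 - j62.68 Ω = 2201∠-1.6° Ω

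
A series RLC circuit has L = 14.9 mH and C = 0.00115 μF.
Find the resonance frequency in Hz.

Step 1 — Resonance condition Im(Z)=0 gives ω₀ = 1/√(LC).
Step 2 — ω₀ = 1/√(0.0149·1.15e-09) = 2.416e+05 rad/s.
Step 3 — f₀ = ω₀/(2π) = 3.845e+04 Hz.

f₀ = 3.845e+04 Hz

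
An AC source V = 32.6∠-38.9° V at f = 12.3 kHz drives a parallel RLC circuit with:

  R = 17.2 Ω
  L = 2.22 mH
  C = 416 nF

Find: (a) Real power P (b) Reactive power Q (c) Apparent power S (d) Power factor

Step 1 — Angular frequency: ω = 2π·f = 2π·1.23e+04 = 7.728e+04 rad/s.
Step 2 — Component impedances:
  R: Z = R = 17.2 Ω
  L: Z = jωL = j·7.728e+04·0.00222 = 0 + j171.6 Ω
  C: Z = 1/(jωC) = -j/(ω·C) = 0 - j31.1 Ω
Step 3 — Parallel combination: 1/Z_total = 1/R + 1/L + 1/C; Z_total = 14.27 - j6.462 Ω = 15.67∠-24.4° Ω.
Step 4 — Source phasor: V = 32.6∠-38.9° V = 25.37 - j20.47 V.
Step 5 — Current: I = V / Z = 2.014 - j0.5224 A = 2.081∠-14.5° A.
Step 6 — Complex power: S = V·I* = 61.79 - j27.97 VA.
Step 7 — Real power: P = Re(S) = 61.79 W.
Step 8 — Reactive power: Q = Im(S) = -27.97 VAR.
Step 9 — Apparent power: |S| = 67.83 VA.
Step 10 — Power factor: PF = P/|S| = 0.911 (leading).

(a) P = 61.79 W  (b) Q = -27.97 VAR  (c) S = 67.83 VA  (d) PF = 0.911 (leading)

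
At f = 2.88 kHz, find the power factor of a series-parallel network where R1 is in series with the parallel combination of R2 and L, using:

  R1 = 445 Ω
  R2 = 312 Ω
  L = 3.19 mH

Step 1 — Angular frequency: ω = 2π·f = 2π·2880 = 1.81e+04 rad/s.
Step 2 — Component impedances:
  R1: Z = R = 445 Ω
  R2: Z = R = 312 Ω
  L: Z = jωL = j·1.81e+04·0.00319 = 0 + j57.72 Ω
Step 3 — Parallel branch: R2 || L = 1/(1/R2 + 1/L) = 10.33 + j55.81 Ω.
Step 4 — Series with R1: Z_total = R1 + (R2 || L) = 455.3 + j55.81 Ω = 458.7∠7.0° Ω.
Step 5 — Power factor: PF = cos(φ) = Re(Z)/|Z| = 455.3/458.7 = 0.9926.
Step 6 — Type: Im(Z) = 55.81 ⇒ lagging (phase φ = 7.0°).

PF = 0.9926 (lagging, φ = 7.0°)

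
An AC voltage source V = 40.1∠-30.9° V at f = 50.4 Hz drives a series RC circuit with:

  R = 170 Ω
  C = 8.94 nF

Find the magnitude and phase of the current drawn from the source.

Step 1 — Angular frequency: ω = 2π·f = 2π·50.4 = 316.7 rad/s.
Step 2 — Component impedances:
  R: Z = R = 170 Ω
  C: Z = 1/(jωC) = -j/(ω·C) = 0 - j3.532e+05 Ω
Step 3 — Series combination: Z_total = R + C = 170 - j3.532e+05 Ω = 3.532e+05∠-90.0° Ω.
Step 4 — Source phasor: V = 40.1∠-30.9° V = 34.41 - j20.59 V.
Step 5 — Ohm's law: I = V / Z_total = (34.41 - j20.59) / (170 - j3.532e+05) = 5.835e-05 + j9.738e-05 A.
Step 6 — Convert to polar: |I| = 0.0001135 A, ∠I = 59.1°.

I = 0.0001135∠59.1° A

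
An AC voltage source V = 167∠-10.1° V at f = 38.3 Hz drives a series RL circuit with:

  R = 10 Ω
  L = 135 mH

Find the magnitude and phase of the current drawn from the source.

Step 1 — Angular frequency: ω = 2π·f = 2π·38.3 = 240.6 rad/s.
Step 2 — Component impedances:
  R: Z = R = 10 Ω
  L: Z = jωL = j·240.6·0.135 = 0 + j32.49 Ω
Step 3 — Series combination: Z_total = R + L = 10 + j32.49 Ω = 33.99∠72.9° Ω.
Step 4 — Source phasor: V = 167∠-10.1° V = 164.4 - j29.29 V.
Step 5 — Ohm's law: I = V / Z_total = (164.4 - j29.29) / (10 + j32.49) = 0.5995 - j4.876 A.
Step 6 — Convert to polar: |I| = 4.913 A, ∠I = -83.0°.

I = 4.913∠-83.0° A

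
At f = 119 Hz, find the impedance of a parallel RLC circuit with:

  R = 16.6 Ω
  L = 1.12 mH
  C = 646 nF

Step 1 — Angular frequency: ω = 2π·f = 2π·119 = 747.7 rad/s.
Step 2 — Component impedances:
  R: Z = R = 16.6 Ω
  L: Z = jωL = j·747.7·0.00112 = 0 + j0.8374 Ω
  C: Z = 1/(jωC) = -j/(ω·C) = 0 - j2070 Ω
Step 3 — Parallel combination: 1/Z_total = 1/R + 1/L + 1/C; Z_total = 0.04217 + j0.8356 Ω = 0.8367∠87.1° Ω.

Z = 0.04217 + j0.8356 Ω = 0.8367∠87.1° Ω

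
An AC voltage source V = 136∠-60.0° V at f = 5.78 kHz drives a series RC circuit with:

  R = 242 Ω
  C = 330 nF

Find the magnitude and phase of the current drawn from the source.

Step 1 — Angular frequency: ω = 2π·f = 2π·5780 = 3.632e+04 rad/s.
Step 2 — Component impedances:
  R: Z = R = 242 Ω
  C: Z = 1/(jωC) = -j/(ω·C) = 0 - j83.44 Ω
Step 3 — Series combination: Z_total = R + C = 242 - j83.44 Ω = 256∠-19.0° Ω.
Step 4 — Source phasor: V = 136∠-60.0° V = 68 - j117.8 V.
Step 5 — Ohm's law: I = V / Z_total = (68 - j117.8) / (242 - j83.44) = 0.4011 - j0.3484 A.
Step 6 — Convert to polar: |I| = 0.5313 A, ∠I = -41.0°.

I = 0.5313∠-41.0° A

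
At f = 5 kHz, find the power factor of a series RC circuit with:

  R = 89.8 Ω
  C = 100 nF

Step 1 — Angular frequency: ω = 2π·f = 2π·5000 = 3.142e+04 rad/s.
Step 2 — Component impedances:
  R: Z = R = 89.8 Ω
  C: Z = 1/(jωC) = -j/(ω·C) = 0 - j318.3 Ω
Step 3 — Series combination: Z_total = R + C = 89.8 - j318.3 Ω = 330.7∠-74.2° Ω.
Step 4 — Power factor: PF = cos(φ) = Re(Z)/|Z| = 89.8/330.7 = 0.2715.
Step 5 — Type: Im(Z) = -318.3 ⇒ leading (phase φ = -74.2°).

PF = 0.2715 (leading, φ = -74.2°)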